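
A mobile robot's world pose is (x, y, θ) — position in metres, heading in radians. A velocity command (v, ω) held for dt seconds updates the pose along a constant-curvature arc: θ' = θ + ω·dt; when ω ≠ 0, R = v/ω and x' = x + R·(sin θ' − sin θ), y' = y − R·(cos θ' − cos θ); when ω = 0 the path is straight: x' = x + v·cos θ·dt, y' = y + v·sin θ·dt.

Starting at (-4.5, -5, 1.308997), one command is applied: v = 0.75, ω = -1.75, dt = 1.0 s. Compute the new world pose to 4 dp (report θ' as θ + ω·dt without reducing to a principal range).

(-3.9031, -4.7234, -0.4410)

θ' = 1.3090 + -1.75·1.0 = -0.4410
R = v/ω = 0.75/-1.75 = -0.4286
x' = -4.5 + -0.4286·(sin -0.4410 − sin 1.3090) = -3.9031
y' = -5 − -0.4286·(cos -0.4410 − cos 1.3090) = -4.7234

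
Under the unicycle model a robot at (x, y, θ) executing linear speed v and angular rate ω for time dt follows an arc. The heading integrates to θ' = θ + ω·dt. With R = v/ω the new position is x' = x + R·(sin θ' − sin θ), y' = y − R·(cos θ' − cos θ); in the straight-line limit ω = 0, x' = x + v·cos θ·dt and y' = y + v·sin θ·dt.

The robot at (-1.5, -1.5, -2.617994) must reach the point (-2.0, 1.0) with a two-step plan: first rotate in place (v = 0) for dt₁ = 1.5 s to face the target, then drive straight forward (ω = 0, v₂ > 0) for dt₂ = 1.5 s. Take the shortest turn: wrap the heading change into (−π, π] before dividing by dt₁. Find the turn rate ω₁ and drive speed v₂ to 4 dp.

ω₁ = -1.2647, v₂ = 1.6997

heading to target = atan2(1−-1.5, -2−-1.5) = 1.7682
Δθ = wrap(1.7682 − -2.6180) = -1.8970; ω₁ = Δθ/dt₁ = -1.2647
distance = √((-2−-1.5)² + (1−-1.5)²) = 2.5495; v₂ = distance/dt₂ = 1.6997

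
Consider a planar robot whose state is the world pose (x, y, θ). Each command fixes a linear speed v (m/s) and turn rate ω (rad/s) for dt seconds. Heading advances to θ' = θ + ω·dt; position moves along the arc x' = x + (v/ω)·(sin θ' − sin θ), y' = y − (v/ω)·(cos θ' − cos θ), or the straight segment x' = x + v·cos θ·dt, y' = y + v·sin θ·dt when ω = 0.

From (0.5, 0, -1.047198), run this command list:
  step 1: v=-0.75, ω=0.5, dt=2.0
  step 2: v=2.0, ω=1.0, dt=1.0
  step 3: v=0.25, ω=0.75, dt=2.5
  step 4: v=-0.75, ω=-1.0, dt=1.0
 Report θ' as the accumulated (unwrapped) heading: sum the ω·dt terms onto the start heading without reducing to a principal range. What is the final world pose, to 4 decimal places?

(1.3213, 1.5748, 1.8278)

step 1: θ'=-0.0472 (R=-1.5000) → pose (-0.7283, 0.7483, -0.0472)
step 2: θ'=0.9528 (R=2.0000) → pose (0.9962, 1.5873, 0.9528)
step 3: θ'=2.8278 (R=0.3333) → pose (0.8274, 2.0975, 2.8278)
step 4: θ'=1.8278 (R=0.7500) → pose (1.3213, 1.5748, 1.8278)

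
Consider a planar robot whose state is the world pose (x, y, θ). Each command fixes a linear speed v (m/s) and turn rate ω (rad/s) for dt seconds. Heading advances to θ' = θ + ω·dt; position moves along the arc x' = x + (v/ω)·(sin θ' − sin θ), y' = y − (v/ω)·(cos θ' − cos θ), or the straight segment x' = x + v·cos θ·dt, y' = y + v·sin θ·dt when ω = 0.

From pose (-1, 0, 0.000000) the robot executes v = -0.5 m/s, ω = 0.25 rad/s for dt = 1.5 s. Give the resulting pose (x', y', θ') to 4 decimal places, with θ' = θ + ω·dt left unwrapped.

θ' = 0.0000 + 0.25·1.5 = 0.3750
R = v/ω = -0.5/0.25 = -2.0000
x' = -1 + -2.0000·(sin 0.3750 − sin 0.0000) = -1.7325
y' = 0 − -2.0000·(cos 0.3750 − cos 0.0000) = -0.1390

(-1.7325, -0.1390, 0.3750)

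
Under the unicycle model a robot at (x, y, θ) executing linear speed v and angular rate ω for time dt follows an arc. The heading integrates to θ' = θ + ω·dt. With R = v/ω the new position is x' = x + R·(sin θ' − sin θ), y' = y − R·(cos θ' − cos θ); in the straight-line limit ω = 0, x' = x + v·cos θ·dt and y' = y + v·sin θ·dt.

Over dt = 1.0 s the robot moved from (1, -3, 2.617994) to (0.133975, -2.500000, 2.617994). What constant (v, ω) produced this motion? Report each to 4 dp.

Δθ = 2.617994 − 2.617994 = 0.000000
ω = Δθ/dt = 0.000000/1.0 = 0.0000
ω = 0 → v = (Δx·cos θ + Δy·sin θ)/dt = 1.0000

v = 1.0000, ω = 0.0000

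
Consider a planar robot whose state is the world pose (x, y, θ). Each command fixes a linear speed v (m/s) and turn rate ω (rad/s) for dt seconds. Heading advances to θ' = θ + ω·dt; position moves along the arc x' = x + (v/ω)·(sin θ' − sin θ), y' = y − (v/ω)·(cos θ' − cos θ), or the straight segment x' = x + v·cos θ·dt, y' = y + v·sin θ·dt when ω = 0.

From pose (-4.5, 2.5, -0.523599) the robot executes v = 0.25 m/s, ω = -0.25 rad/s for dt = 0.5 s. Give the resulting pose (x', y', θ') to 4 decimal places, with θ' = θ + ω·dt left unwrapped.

(-4.3959, 2.4309, -0.6486)

θ' = -0.5236 + -0.25·0.5 = -0.6486
R = v/ω = 0.25/-0.25 = -1.0000
x' = -4.5 + -1.0000·(sin -0.6486 − sin -0.5236) = -4.3959
y' = 2.5 − -1.0000·(cos -0.6486 − cos -0.5236) = 2.4309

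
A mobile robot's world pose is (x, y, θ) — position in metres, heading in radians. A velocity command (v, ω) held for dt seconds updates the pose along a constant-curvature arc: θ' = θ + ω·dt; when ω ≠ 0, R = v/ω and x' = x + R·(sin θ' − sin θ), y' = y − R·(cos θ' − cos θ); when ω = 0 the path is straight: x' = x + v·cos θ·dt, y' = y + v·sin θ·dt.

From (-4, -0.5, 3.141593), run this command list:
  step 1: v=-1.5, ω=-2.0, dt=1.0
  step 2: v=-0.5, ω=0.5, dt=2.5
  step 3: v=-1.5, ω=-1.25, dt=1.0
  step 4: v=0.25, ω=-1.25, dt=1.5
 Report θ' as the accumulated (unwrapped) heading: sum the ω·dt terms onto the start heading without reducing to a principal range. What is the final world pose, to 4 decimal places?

step 1: θ'=1.1416 (R=0.7500) → pose (-3.3180, -1.5621, 1.1416)
step 2: θ'=2.3916 (R=-1.0000) → pose (-3.0904, -2.7099, 2.3916)
step 3: θ'=1.1416 (R=1.2000) → pose (-2.8172, -4.0873, 1.1416)
step 4: θ'=-0.7334 (R=-0.2000) → pose (-2.5014, -4.0220, -0.7334)

(-2.5014, -4.0220, -0.7334)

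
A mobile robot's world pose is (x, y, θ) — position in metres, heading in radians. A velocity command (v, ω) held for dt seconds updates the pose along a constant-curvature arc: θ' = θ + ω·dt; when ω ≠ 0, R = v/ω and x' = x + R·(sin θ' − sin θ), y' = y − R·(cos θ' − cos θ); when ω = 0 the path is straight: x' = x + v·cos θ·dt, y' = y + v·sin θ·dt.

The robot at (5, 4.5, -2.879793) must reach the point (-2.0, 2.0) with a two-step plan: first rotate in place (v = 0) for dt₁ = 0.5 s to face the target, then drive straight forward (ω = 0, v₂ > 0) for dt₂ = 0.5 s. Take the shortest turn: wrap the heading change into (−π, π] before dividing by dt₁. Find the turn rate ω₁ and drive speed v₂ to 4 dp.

heading to target = atan2(2−4.5, -2−5) = -2.7986
Δθ = wrap(-2.7986 − -2.8798) = 0.0812; ω₁ = Δθ/dt₁ = 0.1624
distance = √((-2−5)² + (2−4.5)²) = 7.4330; v₂ = distance/dt₂ = 14.8661

ω₁ = 0.1624, v₂ = 14.8661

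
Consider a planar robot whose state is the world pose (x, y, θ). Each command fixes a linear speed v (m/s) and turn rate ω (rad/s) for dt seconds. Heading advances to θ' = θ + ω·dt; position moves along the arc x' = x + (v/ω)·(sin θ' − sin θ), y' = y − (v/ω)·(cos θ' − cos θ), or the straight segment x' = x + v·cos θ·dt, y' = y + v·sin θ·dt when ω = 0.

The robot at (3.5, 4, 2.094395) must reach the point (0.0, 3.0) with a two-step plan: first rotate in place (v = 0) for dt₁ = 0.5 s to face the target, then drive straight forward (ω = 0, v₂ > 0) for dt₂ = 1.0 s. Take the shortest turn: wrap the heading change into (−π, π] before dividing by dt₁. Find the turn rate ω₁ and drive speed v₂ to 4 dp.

heading to target = atan2(3−4, 0−3.5) = -2.8633
Δθ = wrap(-2.8633 − 2.0944) = 1.3255; ω₁ = Δθ/dt₁ = 2.6510
distance = √((0−3.5)² + (3−4)²) = 3.6401; v₂ = distance/dt₂ = 3.6401

ω₁ = 2.6510, v₂ = 3.6401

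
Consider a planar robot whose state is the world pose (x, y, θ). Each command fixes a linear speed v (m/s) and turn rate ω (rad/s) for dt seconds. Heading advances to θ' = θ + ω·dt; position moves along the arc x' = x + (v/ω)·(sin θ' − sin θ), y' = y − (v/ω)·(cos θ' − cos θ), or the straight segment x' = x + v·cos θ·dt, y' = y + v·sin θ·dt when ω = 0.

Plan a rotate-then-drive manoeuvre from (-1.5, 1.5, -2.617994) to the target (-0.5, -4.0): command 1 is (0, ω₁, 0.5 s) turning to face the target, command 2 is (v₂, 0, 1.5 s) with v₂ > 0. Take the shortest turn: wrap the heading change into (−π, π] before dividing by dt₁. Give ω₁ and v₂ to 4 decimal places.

ω₁ = 2.4541, v₂ = 3.7268

heading to target = atan2(-4−1.5, -0.5−-1.5) = -1.3909
Δθ = wrap(-1.3909 − -2.6180) = 1.2271; ω₁ = Δθ/dt₁ = 2.4541
distance = √((-0.5−-1.5)² + (-4−1.5)²) = 5.5902; v₂ = distance/dt₂ = 3.7268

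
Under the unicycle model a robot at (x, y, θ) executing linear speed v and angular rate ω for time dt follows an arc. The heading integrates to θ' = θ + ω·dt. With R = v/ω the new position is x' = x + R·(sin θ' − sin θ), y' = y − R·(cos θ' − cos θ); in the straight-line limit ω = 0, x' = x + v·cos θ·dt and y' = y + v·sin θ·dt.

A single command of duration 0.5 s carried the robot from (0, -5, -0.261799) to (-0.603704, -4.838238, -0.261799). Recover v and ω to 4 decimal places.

Δθ = -0.261799 − -0.261799 = 0.000000
ω = Δθ/dt = 0.000000/0.5 = 0.0000
ω = 0 → v = (Δx·cos θ + Δy·sin θ)/dt = -1.2500

v = -1.2500, ω = 0.0000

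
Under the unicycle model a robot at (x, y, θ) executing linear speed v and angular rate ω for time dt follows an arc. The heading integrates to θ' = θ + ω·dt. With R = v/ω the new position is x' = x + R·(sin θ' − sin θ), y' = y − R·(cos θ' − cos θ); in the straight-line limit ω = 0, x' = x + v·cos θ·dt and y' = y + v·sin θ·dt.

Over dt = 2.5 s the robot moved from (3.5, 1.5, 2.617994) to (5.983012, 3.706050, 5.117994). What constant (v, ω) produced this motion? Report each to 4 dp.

v = -1.7500, ω = 1.0000

Δθ = 5.117994 − 2.617994 = 2.500000
ω = Δθ/dt = 2.500000/2.5 = 1.0000
R = Δx/(sin θ' − sin θ) = -1.7500
v = R·ω = -1.7500·1.0000 = -1.7500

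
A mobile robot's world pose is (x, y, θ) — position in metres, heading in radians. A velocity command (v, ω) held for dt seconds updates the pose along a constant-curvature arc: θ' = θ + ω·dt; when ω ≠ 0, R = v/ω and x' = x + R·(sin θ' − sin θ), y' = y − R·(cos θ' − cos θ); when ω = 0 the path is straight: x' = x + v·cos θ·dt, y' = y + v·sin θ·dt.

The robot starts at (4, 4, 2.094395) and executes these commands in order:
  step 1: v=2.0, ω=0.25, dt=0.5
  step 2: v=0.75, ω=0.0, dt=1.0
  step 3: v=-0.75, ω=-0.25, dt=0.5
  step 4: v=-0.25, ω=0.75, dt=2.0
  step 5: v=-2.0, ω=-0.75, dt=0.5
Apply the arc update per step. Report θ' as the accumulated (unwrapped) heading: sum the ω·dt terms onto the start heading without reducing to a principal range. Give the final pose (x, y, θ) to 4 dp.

step 1: θ'=2.2194 (R=8.0000) → pose (3.4472, 4.8326, 2.2194)
step 2: θ'=2.2194 (straight) → pose (2.9942, 5.4303, 2.2194)
step 3: θ'=2.0944 (R=3.0000) → pose (3.2015, 5.1180, 2.0944)
step 4: θ'=3.5944 (R=-0.3333) → pose (3.6360, 4.9850, 3.5944)
step 5: θ'=3.2194 (R=2.6667) → pose (4.5953, 5.2456, 3.2194)

(4.5953, 5.2456, 3.2194)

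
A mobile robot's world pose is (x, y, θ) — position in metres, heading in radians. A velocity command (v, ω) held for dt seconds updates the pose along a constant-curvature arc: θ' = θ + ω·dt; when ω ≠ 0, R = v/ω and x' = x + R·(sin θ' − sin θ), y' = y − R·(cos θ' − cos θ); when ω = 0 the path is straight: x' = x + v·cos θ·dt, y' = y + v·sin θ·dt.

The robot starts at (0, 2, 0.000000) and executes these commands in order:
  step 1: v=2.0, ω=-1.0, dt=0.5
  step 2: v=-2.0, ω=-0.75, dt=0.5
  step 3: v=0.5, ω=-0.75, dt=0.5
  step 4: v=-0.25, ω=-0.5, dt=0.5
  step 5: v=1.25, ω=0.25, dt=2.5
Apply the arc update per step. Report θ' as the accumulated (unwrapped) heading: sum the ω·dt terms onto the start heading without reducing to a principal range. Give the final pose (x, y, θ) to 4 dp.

(1.4370, -0.5601, -0.8750)

step 1: θ'=-0.5000 (R=-2.0000) → pose (0.9589, 1.7552, -0.5000)
step 2: θ'=-0.8750 (R=2.6667) → pose (0.1905, 2.3861, -0.8750)
step 3: θ'=-1.2500 (R=-0.6667) → pose (0.3115, 2.1689, -1.2500)
step 4: θ'=-1.5000 (R=0.5000) → pose (0.2872, 2.2912, -1.5000)
step 5: θ'=-0.8750 (R=5.0000) → pose (1.4370, -0.5601, -0.8750)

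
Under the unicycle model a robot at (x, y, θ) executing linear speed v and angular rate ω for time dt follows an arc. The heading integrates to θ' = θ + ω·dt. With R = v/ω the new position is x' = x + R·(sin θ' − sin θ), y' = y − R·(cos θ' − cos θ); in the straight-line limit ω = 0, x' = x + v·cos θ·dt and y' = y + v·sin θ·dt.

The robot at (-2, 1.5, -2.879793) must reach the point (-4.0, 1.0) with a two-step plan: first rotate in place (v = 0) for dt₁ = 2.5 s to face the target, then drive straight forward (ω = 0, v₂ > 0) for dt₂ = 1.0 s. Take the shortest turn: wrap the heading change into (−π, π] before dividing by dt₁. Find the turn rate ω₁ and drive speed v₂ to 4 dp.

ω₁ = -0.0067, v₂ = 2.0616

heading to target = atan2(1−1.5, -4−-2) = -2.8966
Δθ = wrap(-2.8966 − -2.8798) = -0.0168; ω₁ = Δθ/dt₁ = -0.0067
distance = √((-4−-2)² + (1−1.5)²) = 2.0616; v₂ = distance/dt₂ = 2.0616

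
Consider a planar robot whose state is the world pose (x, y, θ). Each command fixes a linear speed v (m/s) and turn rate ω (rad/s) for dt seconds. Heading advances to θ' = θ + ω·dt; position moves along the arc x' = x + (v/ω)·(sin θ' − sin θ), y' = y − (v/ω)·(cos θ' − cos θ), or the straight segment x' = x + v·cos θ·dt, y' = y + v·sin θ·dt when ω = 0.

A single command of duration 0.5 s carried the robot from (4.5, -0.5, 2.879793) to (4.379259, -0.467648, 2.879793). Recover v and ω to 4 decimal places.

v = 0.2500, ω = 0.0000

Δθ = 2.879793 − 2.879793 = 0.000000
ω = Δθ/dt = 0.000000/0.5 = 0.0000
ω = 0 → v = (Δx·cos θ + Δy·sin θ)/dt = 0.2500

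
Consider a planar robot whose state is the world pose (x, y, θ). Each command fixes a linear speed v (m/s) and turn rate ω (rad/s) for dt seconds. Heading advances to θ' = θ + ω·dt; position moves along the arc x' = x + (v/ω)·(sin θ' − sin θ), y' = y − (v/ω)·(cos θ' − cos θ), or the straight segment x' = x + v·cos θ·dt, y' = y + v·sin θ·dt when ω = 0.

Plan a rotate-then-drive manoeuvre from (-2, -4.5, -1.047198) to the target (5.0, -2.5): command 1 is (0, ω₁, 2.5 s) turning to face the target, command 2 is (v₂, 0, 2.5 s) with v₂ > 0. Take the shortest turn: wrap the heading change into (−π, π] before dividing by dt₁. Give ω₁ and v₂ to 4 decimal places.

ω₁ = 0.5302, v₂ = 2.9120

heading to target = atan2(-2.5−-4.5, 5−-2) = 0.2783
Δθ = wrap(0.2783 − -1.0472) = 1.3255; ω₁ = Δθ/dt₁ = 0.5302
distance = √((5−-2)² + (-2.5−-4.5)²) = 7.2801; v₂ = distance/dt₂ = 2.9120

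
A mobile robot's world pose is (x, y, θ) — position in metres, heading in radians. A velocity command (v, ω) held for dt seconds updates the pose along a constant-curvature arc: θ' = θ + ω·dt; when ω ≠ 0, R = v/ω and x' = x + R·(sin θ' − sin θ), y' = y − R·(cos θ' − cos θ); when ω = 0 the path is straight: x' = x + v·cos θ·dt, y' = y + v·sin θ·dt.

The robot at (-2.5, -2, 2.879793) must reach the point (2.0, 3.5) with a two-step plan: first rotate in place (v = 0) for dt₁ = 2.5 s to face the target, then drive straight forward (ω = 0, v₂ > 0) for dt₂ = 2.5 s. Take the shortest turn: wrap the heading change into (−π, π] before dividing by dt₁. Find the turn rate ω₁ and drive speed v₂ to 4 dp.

ω₁ = -0.7979, v₂ = 2.8425

heading to target = atan2(3.5−-2, 2−-2.5) = 0.8851
Δθ = wrap(0.8851 − 2.8798) = -1.9947; ω₁ = Δθ/dt₁ = -0.7979
distance = √((2−-2.5)² + (3.5−-2)²) = 7.1063; v₂ = distance/dt₂ = 2.8425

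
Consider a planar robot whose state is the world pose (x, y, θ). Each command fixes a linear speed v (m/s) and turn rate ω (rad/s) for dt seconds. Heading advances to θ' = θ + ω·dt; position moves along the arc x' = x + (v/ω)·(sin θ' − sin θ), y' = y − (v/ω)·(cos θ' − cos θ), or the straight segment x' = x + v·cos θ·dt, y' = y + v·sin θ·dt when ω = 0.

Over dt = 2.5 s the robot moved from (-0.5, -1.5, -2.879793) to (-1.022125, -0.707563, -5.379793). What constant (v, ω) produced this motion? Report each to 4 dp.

v = 0.5000, ω = -1.0000

Δθ = -5.379793 − -2.879793 = -2.500000
ω = Δθ/dt = -2.500000/2.5 = -1.0000
R = −Δy/(cos θ' − cos θ) = -0.5000
v = R·ω = -0.5000·-1.0000 = 0.5000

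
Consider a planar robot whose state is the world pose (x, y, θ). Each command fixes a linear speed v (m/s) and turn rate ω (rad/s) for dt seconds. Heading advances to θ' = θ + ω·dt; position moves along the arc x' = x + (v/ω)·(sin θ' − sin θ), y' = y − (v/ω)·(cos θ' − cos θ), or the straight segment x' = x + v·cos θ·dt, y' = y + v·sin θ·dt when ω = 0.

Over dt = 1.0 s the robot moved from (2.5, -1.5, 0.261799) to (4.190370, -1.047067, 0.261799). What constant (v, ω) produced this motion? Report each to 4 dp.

Δθ = 0.261799 − 0.261799 = 0.000000
ω = Δθ/dt = 0.000000/1.0 = 0.0000
ω = 0 → v = (Δx·cos θ + Δy·sin θ)/dt = 1.7500

v = 1.7500, ω = 0.0000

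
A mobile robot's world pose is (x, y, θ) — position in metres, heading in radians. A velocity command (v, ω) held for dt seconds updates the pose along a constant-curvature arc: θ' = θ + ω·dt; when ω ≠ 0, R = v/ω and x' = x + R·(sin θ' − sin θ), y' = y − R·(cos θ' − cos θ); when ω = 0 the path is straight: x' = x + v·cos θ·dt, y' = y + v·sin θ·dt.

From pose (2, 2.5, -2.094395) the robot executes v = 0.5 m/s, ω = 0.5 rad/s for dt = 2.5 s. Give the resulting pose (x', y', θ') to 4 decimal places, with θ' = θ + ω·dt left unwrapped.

(2.1185, 1.3358, -0.8444)

θ' = -2.0944 + 0.5·2.5 = -0.8444
R = v/ω = 0.5/0.5 = 1.0000
x' = 2 + 1.0000·(sin -0.8444 − sin -2.0944) = 2.1185
y' = 2.5 − 1.0000·(cos -0.8444 − cos -2.0944) = 1.3358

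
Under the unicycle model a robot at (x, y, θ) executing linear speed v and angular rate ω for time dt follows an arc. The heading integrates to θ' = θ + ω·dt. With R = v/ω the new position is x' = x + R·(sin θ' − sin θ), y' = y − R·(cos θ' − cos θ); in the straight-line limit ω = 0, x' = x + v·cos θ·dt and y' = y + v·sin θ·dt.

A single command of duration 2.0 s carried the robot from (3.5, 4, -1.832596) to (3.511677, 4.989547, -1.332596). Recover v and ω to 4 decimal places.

Δθ = -1.332596 − -1.832596 = 0.500000
ω = Δθ/dt = 0.500000/2.0 = 0.2500
R = −Δy/(cos θ' − cos θ) = -2.0000
v = R·ω = -2.0000·0.2500 = -0.5000

v = -0.5000, ω = 0.2500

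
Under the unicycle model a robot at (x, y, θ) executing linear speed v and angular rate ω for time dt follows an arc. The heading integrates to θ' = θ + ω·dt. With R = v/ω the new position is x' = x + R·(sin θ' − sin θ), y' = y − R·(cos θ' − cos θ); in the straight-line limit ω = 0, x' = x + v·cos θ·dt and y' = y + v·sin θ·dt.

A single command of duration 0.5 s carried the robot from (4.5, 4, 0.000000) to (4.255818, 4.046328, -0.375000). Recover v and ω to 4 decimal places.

v = -0.5000, ω = -0.7500

Δθ = -0.375000 − 0.000000 = -0.375000
ω = Δθ/dt = -0.375000/0.5 = -0.7500
R = Δx/(sin θ' − sin θ) = 0.6667
v = R·ω = 0.6667·-0.7500 = -0.5000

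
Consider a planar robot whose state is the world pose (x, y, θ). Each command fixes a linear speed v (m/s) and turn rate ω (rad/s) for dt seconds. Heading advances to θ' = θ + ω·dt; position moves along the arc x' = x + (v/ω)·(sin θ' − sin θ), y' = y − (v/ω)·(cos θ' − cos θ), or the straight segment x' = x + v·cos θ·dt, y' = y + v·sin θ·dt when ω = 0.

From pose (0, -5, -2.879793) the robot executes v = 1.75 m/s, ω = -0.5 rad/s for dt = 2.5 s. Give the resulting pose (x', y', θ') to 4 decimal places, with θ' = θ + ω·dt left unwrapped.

θ' = -2.8798 + -0.5·2.5 = -4.1298
R = v/ω = 1.75/-0.5 = -3.5000
x' = 0 + -3.5000·(sin -4.1298 − sin -2.8798) = -3.8285
y' = -5 − -3.5000·(cos -4.1298 − cos -2.8798) = -3.5449

(-3.8285, -3.5449, -4.1298)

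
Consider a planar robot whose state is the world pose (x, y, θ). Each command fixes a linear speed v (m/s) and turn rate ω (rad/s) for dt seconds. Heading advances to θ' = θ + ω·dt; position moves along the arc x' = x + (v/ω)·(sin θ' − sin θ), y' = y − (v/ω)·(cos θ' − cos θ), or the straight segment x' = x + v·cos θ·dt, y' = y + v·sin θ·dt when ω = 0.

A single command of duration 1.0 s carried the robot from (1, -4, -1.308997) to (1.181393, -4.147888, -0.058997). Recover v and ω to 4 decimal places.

Δθ = -0.058997 − -1.308997 = 1.250000
ω = Δθ/dt = 1.250000/1.0 = 1.2500
R = Δx/(sin θ' − sin θ) = 0.2000
v = R·ω = 0.2000·1.2500 = 0.2500

v = 0.2500, ω = 1.2500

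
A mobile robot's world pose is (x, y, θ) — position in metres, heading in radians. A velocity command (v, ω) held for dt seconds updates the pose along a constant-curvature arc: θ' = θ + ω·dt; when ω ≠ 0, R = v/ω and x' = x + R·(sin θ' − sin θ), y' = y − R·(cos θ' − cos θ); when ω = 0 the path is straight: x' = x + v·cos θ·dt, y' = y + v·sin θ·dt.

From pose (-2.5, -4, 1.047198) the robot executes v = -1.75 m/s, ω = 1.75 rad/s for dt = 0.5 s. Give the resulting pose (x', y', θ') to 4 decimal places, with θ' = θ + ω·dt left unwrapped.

θ' = 1.0472 + 1.75·0.5 = 1.9222
R = v/ω = -1.75/1.75 = -1.0000
x' = -2.5 + -1.0000·(sin 1.9222 − sin 1.0472) = -2.5729
y' = -4 − -1.0000·(cos 1.9222 − cos 1.0472) = -4.8442

(-2.5729, -4.8442, 1.9222)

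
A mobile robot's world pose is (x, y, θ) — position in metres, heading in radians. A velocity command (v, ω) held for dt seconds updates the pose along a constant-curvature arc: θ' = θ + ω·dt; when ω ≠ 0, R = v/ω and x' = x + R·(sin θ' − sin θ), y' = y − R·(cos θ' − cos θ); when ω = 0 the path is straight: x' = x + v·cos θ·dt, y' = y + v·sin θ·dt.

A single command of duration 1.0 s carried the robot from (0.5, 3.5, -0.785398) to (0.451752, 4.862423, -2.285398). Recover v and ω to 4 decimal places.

v = -1.5000, ω = -1.5000

Δθ = -2.285398 − -0.785398 = -1.500000
ω = Δθ/dt = -1.500000/1.0 = -1.5000
R = −Δy/(cos θ' − cos θ) = 1.0000
v = R·ω = 1.0000·-1.5000 = -1.5000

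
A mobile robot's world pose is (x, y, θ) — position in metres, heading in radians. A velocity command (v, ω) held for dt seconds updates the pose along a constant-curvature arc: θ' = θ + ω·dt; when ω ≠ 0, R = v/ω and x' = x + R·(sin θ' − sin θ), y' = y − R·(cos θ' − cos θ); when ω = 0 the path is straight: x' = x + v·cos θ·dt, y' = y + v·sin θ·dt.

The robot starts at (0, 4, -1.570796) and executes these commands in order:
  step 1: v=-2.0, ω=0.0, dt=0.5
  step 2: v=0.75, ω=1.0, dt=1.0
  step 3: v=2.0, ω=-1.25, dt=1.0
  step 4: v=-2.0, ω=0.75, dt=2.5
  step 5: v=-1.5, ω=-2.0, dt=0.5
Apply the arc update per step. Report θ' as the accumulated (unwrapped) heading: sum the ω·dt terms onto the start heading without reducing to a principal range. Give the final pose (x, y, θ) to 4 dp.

(-2.3465, 6.2593, -0.9458)

step 1: θ'=-1.5708 (straight) → pose (0.0000, 5.0000, -1.5708)
step 2: θ'=-0.5708 (R=0.7500) → pose (0.3448, 4.3689, -0.5708)
step 3: θ'=-1.8208 (R=-1.6000) → pose (1.0305, 2.6267, -1.8208)
step 4: θ'=0.0542 (R=-2.6667) → pose (-1.6977, 5.9492, 0.0542)
step 5: θ'=-0.9458 (R=0.7500) → pose (-2.3465, 6.2593, -0.9458)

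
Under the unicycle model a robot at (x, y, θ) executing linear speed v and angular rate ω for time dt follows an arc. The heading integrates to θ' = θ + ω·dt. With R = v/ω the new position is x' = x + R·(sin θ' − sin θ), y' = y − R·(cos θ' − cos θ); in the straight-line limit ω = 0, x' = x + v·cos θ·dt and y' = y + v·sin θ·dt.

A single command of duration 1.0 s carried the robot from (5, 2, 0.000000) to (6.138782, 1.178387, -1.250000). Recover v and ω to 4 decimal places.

v = 1.5000, ω = -1.2500

Δθ = -1.250000 − 0.000000 = -1.250000
ω = Δθ/dt = -1.250000/1.0 = -1.2500
R = Δx/(sin θ' − sin θ) = -1.2000
v = R·ω = -1.2000·-1.2500 = 1.5000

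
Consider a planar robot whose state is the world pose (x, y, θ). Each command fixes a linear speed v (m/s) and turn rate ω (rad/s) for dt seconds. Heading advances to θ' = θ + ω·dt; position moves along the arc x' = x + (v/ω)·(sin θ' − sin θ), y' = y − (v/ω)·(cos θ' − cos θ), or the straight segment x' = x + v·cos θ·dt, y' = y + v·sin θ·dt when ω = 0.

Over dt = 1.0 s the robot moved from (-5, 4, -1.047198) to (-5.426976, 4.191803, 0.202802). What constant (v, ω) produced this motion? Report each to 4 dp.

Δθ = 0.202802 − -1.047198 = 1.250000
ω = Δθ/dt = 1.250000/1.0 = 1.2500
R = Δx/(sin θ' − sin θ) = -0.4000
v = R·ω = -0.4000·1.2500 = -0.5000

v = -0.5000, ω = 1.2500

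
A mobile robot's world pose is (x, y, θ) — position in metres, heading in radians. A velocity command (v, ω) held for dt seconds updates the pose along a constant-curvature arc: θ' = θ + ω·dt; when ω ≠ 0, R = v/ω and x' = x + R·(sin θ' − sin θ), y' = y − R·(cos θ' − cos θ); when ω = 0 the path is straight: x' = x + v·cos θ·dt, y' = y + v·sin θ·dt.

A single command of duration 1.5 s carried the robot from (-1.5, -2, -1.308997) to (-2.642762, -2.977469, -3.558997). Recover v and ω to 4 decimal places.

Δθ = -3.558997 − -1.308997 = -2.250000
ω = Δθ/dt = -2.250000/1.5 = -1.5000
R = Δx/(sin θ' − sin θ) = -0.8333
v = R·ω = -0.8333·-1.5000 = 1.2500

v = 1.2500, ω = -1.5000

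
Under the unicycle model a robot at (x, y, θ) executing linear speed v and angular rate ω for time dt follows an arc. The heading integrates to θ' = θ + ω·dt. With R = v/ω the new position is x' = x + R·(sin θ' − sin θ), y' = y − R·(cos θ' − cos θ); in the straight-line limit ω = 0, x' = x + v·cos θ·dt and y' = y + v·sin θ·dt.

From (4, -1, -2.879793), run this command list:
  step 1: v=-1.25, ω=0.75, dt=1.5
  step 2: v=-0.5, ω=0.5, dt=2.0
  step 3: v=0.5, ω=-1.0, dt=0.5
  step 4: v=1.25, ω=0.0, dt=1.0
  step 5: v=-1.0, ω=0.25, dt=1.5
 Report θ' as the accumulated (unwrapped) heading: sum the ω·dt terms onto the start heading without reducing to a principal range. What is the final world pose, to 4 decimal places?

step 1: θ'=-1.7548 (R=-1.6667) → pose (5.2072, 0.3049, -1.7548)
step 2: θ'=-0.7548 (R=-1.0000) → pose (4.9092, 1.2163, -0.7548)
step 3: θ'=-1.2548 (R=-0.5000) → pose (5.0419, 1.0075, -1.2548)
step 4: θ'=-1.2548 (straight) → pose (5.4303, -0.1806, -1.2548)
step 5: θ'=-0.8798 (R=-4.0000) → pose (4.7108, 1.1255, -0.8798)

(4.7108, 1.1255, -0.8798)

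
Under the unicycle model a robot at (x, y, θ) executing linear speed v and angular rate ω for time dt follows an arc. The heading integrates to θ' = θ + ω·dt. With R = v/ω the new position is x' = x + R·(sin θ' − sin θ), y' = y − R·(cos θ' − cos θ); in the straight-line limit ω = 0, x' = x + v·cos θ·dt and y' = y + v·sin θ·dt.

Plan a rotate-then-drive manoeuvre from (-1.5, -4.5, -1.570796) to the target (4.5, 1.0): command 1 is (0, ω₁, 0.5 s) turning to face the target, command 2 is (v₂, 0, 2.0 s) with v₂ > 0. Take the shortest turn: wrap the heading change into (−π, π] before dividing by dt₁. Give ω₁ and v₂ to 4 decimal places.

ω₁ = 4.6255, v₂ = 4.0697

heading to target = atan2(1−-4.5, 4.5−-1.5) = 0.7419
Δθ = wrap(0.7419 − -1.5708) = 2.3127; ω₁ = Δθ/dt₁ = 4.6255
distance = √((4.5−-1.5)² + (1−-4.5)²) = 8.1394; v₂ = distance/dt₂ = 4.0697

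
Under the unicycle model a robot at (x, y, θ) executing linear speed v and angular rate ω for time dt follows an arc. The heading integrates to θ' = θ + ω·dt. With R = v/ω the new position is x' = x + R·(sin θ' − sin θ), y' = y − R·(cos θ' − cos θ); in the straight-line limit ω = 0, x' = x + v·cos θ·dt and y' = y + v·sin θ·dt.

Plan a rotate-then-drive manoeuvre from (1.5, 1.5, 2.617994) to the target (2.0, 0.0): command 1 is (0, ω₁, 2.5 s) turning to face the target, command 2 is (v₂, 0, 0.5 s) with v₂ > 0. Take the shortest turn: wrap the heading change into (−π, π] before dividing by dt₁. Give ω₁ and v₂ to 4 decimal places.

heading to target = atan2(0−1.5, 2−1.5) = -1.2490
Δθ = wrap(-1.2490 − 2.6180) = 2.4161; ω₁ = Δθ/dt₁ = 0.9665
distance = √((2−1.5)² + (0−1.5)²) = 1.5811; v₂ = distance/dt₂ = 3.1623

ω₁ = 0.9665, v₂ = 3.1623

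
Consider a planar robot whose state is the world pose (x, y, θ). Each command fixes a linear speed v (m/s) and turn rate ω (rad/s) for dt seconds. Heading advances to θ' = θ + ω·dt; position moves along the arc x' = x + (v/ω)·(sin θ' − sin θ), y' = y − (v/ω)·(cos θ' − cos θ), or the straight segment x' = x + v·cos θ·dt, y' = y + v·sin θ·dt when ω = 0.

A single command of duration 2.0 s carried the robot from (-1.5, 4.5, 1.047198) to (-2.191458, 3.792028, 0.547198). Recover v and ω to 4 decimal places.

Δθ = 0.547198 − 1.047198 = -0.500000
ω = Δθ/dt = -0.500000/2.0 = -0.2500
R = −Δy/(cos θ' − cos θ) = 2.0000
v = R·ω = 2.0000·-0.2500 = -0.5000

v = -0.5000, ω = -0.2500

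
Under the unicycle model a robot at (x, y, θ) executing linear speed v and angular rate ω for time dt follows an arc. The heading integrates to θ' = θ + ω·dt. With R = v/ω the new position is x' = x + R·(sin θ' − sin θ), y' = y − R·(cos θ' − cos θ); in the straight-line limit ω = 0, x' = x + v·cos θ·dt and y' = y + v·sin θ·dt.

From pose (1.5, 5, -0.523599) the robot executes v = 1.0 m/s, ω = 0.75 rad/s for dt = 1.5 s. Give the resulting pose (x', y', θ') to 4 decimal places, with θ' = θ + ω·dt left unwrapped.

(2.9211, 5.0553, 0.6014)

θ' = -0.5236 + 0.75·1.5 = 0.6014
R = v/ω = 1.0/0.75 = 1.3333
x' = 1.5 + 1.3333·(sin 0.6014 − sin -0.5236) = 2.9211
y' = 5 − 1.3333·(cos 0.6014 − cos -0.5236) = 5.0553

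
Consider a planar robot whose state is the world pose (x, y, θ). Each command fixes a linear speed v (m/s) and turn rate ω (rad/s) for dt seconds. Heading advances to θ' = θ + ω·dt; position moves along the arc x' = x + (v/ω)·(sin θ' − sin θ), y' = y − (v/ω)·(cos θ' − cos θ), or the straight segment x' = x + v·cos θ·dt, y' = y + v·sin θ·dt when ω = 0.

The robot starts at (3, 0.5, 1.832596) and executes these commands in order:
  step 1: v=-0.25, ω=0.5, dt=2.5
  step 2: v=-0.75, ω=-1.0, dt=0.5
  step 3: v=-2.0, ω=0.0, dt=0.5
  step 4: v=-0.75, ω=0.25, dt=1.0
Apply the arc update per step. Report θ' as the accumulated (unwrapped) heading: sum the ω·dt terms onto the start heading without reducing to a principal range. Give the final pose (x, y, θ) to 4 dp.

(5.3335, -0.8275, 2.8326)

step 1: θ'=3.0826 (R=-0.5000) → pose (3.4535, 0.1303, 3.0826)
step 2: θ'=2.5826 (R=0.7500) → pose (3.8070, 0.0174, 2.5826)
step 3: θ'=2.5826 (straight) → pose (4.6548, -0.5129, 2.5826)
step 4: θ'=2.8326 (R=-3.0000) → pose (5.3335, -0.8275, 2.8326)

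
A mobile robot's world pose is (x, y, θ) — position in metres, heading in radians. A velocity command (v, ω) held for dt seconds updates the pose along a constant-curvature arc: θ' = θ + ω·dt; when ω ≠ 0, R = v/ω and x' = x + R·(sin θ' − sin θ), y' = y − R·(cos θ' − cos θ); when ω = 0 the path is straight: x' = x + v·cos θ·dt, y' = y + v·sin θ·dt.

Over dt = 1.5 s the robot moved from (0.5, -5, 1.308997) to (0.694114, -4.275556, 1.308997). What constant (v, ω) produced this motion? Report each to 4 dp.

Δθ = 1.308997 − 1.308997 = 0.000000
ω = Δθ/dt = 0.000000/1.5 = 0.0000
ω = 0 → v = (Δx·cos θ + Δy·sin θ)/dt = 0.5000

v = 0.5000, ω = 0.0000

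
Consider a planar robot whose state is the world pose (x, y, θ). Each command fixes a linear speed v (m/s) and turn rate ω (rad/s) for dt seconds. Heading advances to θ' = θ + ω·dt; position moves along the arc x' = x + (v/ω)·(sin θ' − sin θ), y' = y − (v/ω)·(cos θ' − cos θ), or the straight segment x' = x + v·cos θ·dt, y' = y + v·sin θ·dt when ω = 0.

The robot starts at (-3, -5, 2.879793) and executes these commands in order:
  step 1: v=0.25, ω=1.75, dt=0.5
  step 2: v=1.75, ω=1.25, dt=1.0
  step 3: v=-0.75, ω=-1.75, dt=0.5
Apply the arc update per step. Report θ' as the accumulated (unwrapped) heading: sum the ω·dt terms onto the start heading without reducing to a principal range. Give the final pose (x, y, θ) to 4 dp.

(-3.6016, -6.2103, 4.1298)

step 1: θ'=3.7548 (R=0.1429) → pose (-3.1192, -5.0212, 3.7548)
step 2: θ'=5.0048 (R=1.4000) → pose (-3.6541, -6.5697, 5.0048)
step 3: θ'=4.1298 (R=0.4286) → pose (-3.6016, -6.2103, 4.1298)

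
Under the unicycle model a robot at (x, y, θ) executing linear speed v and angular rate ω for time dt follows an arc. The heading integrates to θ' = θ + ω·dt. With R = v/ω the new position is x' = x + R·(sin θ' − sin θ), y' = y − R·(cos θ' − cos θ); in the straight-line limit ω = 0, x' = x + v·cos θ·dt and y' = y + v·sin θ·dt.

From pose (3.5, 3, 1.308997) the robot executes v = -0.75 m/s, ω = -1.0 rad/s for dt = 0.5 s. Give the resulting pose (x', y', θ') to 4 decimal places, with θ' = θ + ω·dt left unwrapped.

θ' = 1.3090 + -1.0·0.5 = 0.8090
R = v/ω = -0.75/-1.0 = 0.7500
x' = 3.5 + 0.7500·(sin 0.8090 − sin 1.3090) = 3.3183
y' = 3 − 0.7500·(cos 0.8090 − cos 1.3090) = 2.6764

(3.3183, 2.6764, 0.8090)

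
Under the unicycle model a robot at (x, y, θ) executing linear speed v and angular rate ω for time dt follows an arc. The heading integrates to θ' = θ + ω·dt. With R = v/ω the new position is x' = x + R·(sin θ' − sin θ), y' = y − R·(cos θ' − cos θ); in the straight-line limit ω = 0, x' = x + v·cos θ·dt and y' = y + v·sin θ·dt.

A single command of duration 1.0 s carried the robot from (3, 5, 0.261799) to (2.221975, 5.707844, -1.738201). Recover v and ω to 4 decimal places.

v = -1.2500, ω = -2.0000

Δθ = -1.738201 − 0.261799 = -2.000000
ω = Δθ/dt = -2.000000/1.0 = -2.0000
R = Δx/(sin θ' − sin θ) = 0.6250
v = R·ω = 0.6250·-2.0000 = -1.2500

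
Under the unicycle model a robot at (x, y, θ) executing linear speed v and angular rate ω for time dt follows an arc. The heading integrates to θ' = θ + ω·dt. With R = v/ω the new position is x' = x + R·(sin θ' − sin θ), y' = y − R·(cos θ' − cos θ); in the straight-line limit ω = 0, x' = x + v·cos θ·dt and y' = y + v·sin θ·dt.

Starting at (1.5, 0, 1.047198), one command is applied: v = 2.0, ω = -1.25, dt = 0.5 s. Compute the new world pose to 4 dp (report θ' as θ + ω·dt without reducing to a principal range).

(2.2300, 0.6595, 0.4222)

θ' = 1.0472 + -1.25·0.5 = 0.4222
R = v/ω = 2.0/-1.25 = -1.6000
x' = 1.5 + -1.6000·(sin 0.4222 − sin 1.0472) = 2.2300
y' = 0 − -1.6000·(cos 0.4222 − cos 1.0472) = 0.6595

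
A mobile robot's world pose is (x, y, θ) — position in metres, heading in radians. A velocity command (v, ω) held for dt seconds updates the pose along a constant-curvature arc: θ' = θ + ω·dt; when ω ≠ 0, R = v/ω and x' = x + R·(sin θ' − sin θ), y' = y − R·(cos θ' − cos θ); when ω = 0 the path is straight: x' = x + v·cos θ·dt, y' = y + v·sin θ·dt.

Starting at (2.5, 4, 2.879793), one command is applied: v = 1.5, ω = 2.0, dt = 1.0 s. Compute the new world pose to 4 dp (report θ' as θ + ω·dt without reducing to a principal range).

θ' = 2.8798 + 2.0·1.0 = 4.8798
R = v/ω = 1.5/2.0 = 0.7500
x' = 2.5 + 0.7500·(sin 4.8798 − sin 2.8798) = 1.5664
y' = 4 − 0.7500·(cos 4.8798 − cos 2.8798) = 3.1506

(1.5664, 3.1506, 4.8798)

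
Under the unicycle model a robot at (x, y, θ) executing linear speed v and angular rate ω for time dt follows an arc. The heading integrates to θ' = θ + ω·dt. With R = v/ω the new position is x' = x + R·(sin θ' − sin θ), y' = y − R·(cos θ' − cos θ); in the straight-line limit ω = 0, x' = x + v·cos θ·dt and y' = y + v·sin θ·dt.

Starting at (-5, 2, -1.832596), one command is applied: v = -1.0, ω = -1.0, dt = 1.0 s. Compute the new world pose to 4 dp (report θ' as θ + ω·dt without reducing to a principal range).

θ' = -1.8326 + -1.0·1.0 = -2.8326
R = v/ω = -1.0/-1.0 = 1.0000
x' = -5 + 1.0000·(sin -2.8326 − sin -1.8326) = -4.3382
y' = 2 − 1.0000·(cos -2.8326 − cos -1.8326) = 2.6938

(-4.3382, 2.6938, -2.8326)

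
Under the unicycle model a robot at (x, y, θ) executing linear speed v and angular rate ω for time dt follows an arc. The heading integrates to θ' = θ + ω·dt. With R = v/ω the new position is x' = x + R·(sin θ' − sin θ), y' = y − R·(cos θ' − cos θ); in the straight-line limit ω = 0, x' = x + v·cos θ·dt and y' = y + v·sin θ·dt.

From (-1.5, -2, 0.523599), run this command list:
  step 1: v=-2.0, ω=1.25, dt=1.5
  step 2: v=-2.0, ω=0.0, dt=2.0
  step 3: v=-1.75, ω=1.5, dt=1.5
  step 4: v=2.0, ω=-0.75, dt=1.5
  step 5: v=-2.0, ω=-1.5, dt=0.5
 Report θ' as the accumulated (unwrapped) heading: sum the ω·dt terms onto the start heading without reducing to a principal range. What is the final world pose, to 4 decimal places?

step 1: θ'=2.3986 (R=-1.6000) → pose (-1.7824, -4.5640, 2.3986)
step 2: θ'=2.3986 (straight) → pose (1.1634, -7.2699, 2.3986)
step 3: θ'=4.6486 (R=-1.1667) → pose (3.1169, -6.4851, 4.6486)
step 4: θ'=3.5236 (R=-2.6667) → pose (1.4498, -8.7896, 3.5236)
step 5: θ'=2.7736 (R=1.3333) → pose (2.4265, -8.7827, 2.7736)

(2.4265, -8.7827, 2.7736)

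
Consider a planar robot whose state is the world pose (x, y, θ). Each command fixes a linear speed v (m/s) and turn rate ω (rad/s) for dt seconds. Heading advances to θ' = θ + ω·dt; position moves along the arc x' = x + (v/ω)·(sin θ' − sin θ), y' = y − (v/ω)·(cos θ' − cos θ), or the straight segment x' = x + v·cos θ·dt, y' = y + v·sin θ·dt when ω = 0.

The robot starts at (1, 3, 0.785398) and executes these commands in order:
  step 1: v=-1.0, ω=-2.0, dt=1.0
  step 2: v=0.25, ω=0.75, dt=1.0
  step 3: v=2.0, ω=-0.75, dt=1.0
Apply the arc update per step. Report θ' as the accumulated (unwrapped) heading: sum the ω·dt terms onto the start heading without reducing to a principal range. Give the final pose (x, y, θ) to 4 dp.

step 1: θ'=-1.2146 (R=0.5000) → pose (0.1778, 3.1792, -1.2146)
step 2: θ'=-0.4646 (R=0.3333) → pose (0.3409, 2.9974, -0.4646)
step 3: θ'=-1.2146 (R=-2.6667) → pose (1.6453, 1.5433, -1.2146)

(1.6453, 1.5433, -1.2146)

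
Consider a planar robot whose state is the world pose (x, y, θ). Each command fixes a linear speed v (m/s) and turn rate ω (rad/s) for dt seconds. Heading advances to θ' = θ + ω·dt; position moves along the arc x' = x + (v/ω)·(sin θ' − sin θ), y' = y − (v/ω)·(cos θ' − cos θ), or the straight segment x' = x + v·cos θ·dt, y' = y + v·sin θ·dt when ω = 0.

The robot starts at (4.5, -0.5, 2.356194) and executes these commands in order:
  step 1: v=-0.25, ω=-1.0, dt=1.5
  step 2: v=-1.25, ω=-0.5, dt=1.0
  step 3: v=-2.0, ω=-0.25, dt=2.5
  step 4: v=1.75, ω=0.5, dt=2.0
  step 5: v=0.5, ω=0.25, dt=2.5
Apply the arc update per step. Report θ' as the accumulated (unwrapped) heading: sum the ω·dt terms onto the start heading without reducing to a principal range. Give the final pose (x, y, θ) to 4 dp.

step 1: θ'=0.8562 (R=0.2500) → pose (4.5121, -0.8406, 0.8562)
step 2: θ'=0.3562 (R=2.5000) → pose (3.4955, -1.5454, 0.3562)
step 3: θ'=-0.2688 (R=8.0000) → pose (-1.4189, -1.7603, -0.2688)
step 4: θ'=0.7312 (R=3.5000) → pose (1.8478, -0.9913, 0.7312)
step 5: θ'=1.3562 (R=2.0000) → pose (2.4664, 0.0716, 1.3562)

(2.4664, 0.0716, 1.3562)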